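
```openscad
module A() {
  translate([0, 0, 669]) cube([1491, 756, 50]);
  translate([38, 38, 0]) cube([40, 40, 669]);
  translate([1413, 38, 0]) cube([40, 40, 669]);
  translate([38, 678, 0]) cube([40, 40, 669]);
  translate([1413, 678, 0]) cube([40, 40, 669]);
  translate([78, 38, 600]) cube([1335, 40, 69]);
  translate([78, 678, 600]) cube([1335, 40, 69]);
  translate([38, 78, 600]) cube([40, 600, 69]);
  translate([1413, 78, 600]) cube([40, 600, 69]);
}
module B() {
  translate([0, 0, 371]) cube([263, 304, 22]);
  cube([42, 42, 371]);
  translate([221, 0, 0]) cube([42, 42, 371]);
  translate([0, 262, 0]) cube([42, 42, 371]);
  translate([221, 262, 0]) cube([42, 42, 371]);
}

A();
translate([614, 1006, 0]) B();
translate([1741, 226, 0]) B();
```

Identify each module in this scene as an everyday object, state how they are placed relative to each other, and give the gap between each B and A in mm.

A is a table. B is a stool. Two stools sit around the table at the +y, +x sides. The gap between each stool and the table is 250 mm.

Each stool's nearest face is 250 mm from the table's bounding box.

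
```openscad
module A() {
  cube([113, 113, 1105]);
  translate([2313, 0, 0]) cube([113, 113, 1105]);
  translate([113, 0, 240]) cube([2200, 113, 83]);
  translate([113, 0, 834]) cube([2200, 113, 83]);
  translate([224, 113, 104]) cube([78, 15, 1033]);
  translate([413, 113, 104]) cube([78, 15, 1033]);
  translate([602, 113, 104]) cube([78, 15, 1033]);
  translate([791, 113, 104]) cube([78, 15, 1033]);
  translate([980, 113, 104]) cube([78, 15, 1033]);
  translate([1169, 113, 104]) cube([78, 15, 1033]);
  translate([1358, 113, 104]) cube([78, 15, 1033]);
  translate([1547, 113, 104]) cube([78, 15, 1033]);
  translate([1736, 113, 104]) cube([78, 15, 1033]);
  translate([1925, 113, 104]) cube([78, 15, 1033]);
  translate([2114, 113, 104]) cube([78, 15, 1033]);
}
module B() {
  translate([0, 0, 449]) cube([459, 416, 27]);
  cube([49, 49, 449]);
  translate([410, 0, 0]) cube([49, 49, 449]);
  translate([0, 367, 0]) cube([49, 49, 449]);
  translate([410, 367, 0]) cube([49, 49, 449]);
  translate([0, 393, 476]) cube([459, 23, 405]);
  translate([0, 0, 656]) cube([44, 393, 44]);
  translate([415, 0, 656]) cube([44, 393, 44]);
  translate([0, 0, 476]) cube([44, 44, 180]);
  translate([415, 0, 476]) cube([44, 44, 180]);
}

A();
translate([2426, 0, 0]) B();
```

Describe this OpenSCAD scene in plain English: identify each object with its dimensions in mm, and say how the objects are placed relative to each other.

A is a fence section. Two 113×113 mm posts, 1105 mm tall, stand on the floor with a clear span of 2200 mm between their inner faces. Two horizontal rails of 113×83 mm section span the gap between the posts with their undersides at z = 240 mm and z = 834 mm, flush with the posts' −y face. 11 pickets, each 78 mm wide, 15 mm thick and 1033 mm tall, are fixed to the +y face of the rails with their bottoms at z = 104 mm, evenly spaced across the span with equal gaps (rounded down to the nearest mm) at the −x end and between each pair — any rounding remainder accumulates at the +x end.

B is a chair. The seat is a 459×416×27 mm slab with its top at z = 476 mm, on four 49×49 mm corner legs (flush with the seat edges, standing on z = 0). A flat backrest 23 mm thick, 405 mm tall, spans the full seat width and rises from the seat top along its +y edge, rear face flush with the rear of the seat. Two armrests of 44×44 mm section run along each side from the seat's front edge to the front of the backrest, top faces 224 mm above the seat top and outer faces flush with the seat's x-edges; a 44×44 mm post under the front of each armrest stands on the seat at the front corner.

The chair is against the fence section's +x side, with their −y faces flush.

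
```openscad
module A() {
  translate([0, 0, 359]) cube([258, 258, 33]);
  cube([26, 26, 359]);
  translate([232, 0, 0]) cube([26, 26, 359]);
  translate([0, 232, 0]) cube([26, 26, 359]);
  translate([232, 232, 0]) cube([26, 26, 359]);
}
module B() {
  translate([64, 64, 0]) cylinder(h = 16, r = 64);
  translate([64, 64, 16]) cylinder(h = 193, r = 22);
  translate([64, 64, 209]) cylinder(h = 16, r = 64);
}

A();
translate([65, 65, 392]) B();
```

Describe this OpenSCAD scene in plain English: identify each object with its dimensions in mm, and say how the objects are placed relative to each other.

A is a four-legged stool. The seat is 258×258 mm, 33 mm thick, top at z = 392 mm. It stands on four square legs, each 26×26 mm in cross-section, from z = 0 to the seat underside, each flush with a corner of the seat.

B is a spool: two coaxial disc flanges of radius 64 mm and thickness 16 mm, joined by a core cylinder of radius 22 mm and height 193 mm. The lower flange rests on z = 0 and the three cylinders share a vertical axis.

The spool is on top of the stool, centred.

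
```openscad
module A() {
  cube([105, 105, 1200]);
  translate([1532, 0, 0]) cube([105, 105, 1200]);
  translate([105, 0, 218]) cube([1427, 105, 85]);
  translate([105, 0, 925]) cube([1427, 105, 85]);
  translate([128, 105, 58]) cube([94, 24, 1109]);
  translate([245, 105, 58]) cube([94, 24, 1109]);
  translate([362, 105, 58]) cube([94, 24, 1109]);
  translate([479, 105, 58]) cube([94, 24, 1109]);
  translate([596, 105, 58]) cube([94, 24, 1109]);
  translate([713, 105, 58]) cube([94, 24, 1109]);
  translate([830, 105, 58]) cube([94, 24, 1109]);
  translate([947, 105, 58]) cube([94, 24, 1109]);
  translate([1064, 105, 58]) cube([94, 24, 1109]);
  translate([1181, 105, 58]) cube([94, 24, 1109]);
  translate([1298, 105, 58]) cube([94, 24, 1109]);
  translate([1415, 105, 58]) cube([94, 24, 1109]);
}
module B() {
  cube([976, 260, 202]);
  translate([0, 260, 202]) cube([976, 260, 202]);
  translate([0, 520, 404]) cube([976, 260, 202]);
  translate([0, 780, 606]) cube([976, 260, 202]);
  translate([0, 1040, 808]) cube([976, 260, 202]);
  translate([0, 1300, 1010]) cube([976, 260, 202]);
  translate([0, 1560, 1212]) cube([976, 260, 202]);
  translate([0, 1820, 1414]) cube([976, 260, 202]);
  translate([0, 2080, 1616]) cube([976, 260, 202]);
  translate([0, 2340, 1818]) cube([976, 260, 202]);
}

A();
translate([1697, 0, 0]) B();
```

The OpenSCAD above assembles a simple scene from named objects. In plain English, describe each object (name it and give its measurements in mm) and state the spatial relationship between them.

A is a fence section. Two 105×105 mm posts, 1200 mm tall, stand on the floor with a clear span of 1427 mm between their inner faces. Two horizontal rails of 105×85 mm section span the gap between the posts with their undersides at z = 218 mm and z = 925 mm, flush with the posts' −y face. 12 pickets, each 94 mm wide, 24 mm thick and 1109 mm tall, are fixed to the +y face of the rails with their bottoms at z = 58 mm, evenly spaced across the span with equal gaps (rounded down to the nearest mm) at the −x end and between each pair — any rounding remainder accumulates at the +x end.

B is a run of 10 identical solid stair steps. Each tread is 976×260 mm and each step block is 202 mm high. Step 1 rests on the floor; step k is offset from step 1 by (k−1)×260 mm in y and (k−1)×202 mm in z.

The staircase is on the floor beside the fence section on its +x side.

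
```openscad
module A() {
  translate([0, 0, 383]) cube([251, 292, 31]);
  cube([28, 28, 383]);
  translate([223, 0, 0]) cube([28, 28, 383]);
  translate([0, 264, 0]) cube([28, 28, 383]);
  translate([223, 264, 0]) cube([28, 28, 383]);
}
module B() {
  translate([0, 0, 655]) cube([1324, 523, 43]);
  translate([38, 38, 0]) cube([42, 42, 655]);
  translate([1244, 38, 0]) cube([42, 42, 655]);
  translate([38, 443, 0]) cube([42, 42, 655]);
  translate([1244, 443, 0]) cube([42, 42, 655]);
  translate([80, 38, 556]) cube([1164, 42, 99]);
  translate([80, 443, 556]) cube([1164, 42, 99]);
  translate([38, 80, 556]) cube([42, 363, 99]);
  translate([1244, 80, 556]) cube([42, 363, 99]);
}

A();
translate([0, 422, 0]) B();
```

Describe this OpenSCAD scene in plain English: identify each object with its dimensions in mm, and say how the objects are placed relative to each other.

A is a four-legged stool. The seat is a 251×292×31 mm slab whose top surface is at z = 414 mm; four square legs, each 28×28 mm in cross-section, run from the floor (z = 0) to the underside of the seat, each flush with a corner of the seat.

B is a table with a 1324×523 mm rectangular top, 43 mm thick, top surface at z = 698 mm, supported by four 42×42 mm square legs, each inset 38 mm from the nearest pair of top edges, running from the floor. Four apron rails, 42 mm thick and 99 mm tall, run between adjacent legs with their top edges flush with the underside of the top and their outer faces flush with the legs' outer faces.

The table is on the floor beside the stool on its +y side.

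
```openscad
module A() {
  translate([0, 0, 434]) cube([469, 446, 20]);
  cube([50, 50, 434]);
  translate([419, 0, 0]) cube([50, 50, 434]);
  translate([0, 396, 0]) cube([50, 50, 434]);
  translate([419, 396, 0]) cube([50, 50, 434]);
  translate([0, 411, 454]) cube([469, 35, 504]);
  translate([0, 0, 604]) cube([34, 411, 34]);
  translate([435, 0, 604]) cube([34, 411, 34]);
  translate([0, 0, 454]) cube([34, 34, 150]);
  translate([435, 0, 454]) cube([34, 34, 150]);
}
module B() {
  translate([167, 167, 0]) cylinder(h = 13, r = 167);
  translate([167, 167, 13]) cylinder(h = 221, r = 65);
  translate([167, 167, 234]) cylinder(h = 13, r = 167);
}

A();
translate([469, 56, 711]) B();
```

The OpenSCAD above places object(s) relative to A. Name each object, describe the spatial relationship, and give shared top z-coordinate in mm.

Both tops at z = 958 mm.

A is a chair. B is a spool. The spool is beside the chair with their tops flush at z = 958. The shared top z-coordinate is 958 mm.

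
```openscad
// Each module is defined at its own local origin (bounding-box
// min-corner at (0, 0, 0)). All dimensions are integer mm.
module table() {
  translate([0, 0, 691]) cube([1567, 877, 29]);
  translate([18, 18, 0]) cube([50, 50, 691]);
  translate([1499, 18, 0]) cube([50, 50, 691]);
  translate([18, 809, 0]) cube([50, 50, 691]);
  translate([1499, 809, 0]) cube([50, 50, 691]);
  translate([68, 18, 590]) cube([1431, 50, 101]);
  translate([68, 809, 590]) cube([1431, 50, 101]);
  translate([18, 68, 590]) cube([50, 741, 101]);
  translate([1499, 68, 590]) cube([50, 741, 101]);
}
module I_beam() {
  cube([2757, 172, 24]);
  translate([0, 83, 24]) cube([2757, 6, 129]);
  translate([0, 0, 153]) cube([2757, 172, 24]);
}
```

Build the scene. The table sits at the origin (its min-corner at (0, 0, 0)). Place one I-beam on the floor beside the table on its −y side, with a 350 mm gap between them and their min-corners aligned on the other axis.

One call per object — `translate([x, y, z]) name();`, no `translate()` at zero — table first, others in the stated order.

table();
translate([0, -522, 0]) I_beam();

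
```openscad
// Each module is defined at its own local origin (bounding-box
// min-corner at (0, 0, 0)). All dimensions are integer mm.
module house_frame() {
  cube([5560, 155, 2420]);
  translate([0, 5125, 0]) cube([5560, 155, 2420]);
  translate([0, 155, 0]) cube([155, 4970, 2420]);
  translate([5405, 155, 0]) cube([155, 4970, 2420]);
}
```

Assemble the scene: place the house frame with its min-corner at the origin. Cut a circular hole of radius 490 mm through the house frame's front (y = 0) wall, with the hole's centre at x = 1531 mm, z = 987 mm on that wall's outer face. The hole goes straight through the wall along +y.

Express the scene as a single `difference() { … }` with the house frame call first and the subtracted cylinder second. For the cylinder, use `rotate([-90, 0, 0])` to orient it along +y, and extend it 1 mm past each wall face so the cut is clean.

difference() {
  house_frame();
  translate([1531, -1, 987]) rotate([-90, 0, 0]) cylinder(h = 157, r = 490);
}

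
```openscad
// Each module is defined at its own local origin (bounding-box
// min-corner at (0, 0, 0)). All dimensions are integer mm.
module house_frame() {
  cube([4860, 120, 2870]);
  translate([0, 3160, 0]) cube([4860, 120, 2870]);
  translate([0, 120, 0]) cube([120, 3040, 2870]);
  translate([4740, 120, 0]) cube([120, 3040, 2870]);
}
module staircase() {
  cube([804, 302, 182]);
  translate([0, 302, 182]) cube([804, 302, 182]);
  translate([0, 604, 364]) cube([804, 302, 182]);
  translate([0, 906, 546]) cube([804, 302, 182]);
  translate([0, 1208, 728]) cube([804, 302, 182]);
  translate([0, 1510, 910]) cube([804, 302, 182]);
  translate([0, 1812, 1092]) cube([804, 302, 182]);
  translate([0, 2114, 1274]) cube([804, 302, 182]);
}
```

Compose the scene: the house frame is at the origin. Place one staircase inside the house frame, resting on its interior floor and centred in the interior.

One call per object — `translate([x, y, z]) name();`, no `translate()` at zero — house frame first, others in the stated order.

house_frame();
translate([2028, 432, 0]) staircase();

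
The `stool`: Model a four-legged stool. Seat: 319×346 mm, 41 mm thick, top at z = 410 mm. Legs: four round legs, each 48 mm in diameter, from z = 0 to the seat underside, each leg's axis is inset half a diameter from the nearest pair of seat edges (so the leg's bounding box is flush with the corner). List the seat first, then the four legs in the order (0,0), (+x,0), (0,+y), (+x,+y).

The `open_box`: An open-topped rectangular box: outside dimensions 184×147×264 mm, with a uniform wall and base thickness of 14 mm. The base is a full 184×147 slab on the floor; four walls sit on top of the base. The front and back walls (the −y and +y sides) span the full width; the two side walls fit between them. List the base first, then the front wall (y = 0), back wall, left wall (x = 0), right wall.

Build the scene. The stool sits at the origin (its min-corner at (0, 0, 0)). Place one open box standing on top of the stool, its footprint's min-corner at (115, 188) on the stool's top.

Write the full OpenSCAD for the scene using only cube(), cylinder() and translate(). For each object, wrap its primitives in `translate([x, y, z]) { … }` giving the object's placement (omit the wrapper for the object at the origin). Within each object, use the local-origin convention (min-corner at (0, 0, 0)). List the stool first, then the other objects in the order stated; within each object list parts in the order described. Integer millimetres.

translate([0, 0, 369]) cube([319, 346, 41]);
translate([24, 24, 0]) cylinder(h = 369, r = 24);
translate([295, 24, 0]) cylinder(h = 369, r = 24);
translate([24, 322, 0]) cylinder(h = 369, r = 24);
translate([295, 322, 0]) cylinder(h = 369, r = 24);
translate([115, 188, 410]) {
  cube([184, 147, 14]);
  translate([0, 0, 14]) cube([184, 14, 250]);
  translate([0, 133, 14]) cube([184, 14, 250]);
  translate([0, 14, 14]) cube([14, 119, 250]);
  translate([170, 14, 14]) cube([14, 119, 250]);
}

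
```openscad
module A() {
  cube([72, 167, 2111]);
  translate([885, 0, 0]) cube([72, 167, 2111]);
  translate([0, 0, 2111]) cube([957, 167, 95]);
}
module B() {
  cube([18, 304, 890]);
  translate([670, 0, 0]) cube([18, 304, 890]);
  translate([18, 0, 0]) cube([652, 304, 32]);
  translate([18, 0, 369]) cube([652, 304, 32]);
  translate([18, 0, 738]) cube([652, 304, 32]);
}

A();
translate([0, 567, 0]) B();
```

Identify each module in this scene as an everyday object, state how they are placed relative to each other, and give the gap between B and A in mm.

The bookshelf's nearest face is 400 mm from the door frame's +y face.

A is a door frame. B is a bookshelf. The bookshelf is on the floor beside the door frame on its +y side. The gap between the bookshelf and the door frame is 400 mm.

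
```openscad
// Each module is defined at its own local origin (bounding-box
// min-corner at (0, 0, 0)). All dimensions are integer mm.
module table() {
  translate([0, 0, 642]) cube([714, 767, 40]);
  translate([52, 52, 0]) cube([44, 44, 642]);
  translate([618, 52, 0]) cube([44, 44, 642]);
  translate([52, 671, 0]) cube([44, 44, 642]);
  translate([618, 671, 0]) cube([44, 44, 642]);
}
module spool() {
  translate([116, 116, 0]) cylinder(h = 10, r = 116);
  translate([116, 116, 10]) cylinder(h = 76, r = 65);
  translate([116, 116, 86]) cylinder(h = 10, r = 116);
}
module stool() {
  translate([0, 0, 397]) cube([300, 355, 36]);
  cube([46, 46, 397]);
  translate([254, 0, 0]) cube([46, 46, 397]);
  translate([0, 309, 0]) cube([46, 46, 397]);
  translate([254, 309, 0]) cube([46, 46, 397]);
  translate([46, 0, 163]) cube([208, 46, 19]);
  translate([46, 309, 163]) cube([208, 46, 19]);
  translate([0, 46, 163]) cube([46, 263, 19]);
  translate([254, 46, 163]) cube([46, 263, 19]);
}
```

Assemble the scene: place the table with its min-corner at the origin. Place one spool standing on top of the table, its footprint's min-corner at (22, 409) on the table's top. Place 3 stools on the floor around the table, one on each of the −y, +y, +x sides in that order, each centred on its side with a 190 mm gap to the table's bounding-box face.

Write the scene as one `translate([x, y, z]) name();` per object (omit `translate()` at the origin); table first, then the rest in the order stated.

table();
translate([22, 409, 682]) spool();
translate([207, -545, 0]) stool();
translate([207, 957, 0]) stool();
translate([904, 206, 0]) stool();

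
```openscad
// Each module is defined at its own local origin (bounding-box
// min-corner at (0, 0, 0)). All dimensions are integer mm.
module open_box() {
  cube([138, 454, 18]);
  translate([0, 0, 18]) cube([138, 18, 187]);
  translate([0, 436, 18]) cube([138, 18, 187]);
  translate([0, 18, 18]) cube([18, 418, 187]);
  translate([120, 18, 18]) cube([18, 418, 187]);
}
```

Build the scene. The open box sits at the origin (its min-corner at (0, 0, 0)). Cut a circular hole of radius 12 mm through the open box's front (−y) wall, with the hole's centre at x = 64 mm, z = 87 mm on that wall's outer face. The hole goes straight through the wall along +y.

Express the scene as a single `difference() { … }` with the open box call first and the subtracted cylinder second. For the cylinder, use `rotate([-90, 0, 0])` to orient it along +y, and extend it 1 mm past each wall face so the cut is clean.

difference() {
  open_box();
  translate([64, -1, 87]) rotate([-90, 0, 0]) cylinder(h = 20, r = 12);
}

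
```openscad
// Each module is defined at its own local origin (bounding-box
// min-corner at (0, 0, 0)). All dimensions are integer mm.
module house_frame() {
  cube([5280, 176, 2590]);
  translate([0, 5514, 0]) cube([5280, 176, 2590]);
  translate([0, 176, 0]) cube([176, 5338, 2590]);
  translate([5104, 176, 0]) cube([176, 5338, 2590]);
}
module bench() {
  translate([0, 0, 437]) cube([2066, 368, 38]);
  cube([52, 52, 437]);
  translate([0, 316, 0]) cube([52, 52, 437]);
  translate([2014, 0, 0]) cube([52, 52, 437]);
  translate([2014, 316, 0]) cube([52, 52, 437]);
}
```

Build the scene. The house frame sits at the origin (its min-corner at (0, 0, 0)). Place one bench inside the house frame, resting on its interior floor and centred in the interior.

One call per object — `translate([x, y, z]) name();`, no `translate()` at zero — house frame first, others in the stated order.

house_frame();
translate([1607, 2661, 0]) bench();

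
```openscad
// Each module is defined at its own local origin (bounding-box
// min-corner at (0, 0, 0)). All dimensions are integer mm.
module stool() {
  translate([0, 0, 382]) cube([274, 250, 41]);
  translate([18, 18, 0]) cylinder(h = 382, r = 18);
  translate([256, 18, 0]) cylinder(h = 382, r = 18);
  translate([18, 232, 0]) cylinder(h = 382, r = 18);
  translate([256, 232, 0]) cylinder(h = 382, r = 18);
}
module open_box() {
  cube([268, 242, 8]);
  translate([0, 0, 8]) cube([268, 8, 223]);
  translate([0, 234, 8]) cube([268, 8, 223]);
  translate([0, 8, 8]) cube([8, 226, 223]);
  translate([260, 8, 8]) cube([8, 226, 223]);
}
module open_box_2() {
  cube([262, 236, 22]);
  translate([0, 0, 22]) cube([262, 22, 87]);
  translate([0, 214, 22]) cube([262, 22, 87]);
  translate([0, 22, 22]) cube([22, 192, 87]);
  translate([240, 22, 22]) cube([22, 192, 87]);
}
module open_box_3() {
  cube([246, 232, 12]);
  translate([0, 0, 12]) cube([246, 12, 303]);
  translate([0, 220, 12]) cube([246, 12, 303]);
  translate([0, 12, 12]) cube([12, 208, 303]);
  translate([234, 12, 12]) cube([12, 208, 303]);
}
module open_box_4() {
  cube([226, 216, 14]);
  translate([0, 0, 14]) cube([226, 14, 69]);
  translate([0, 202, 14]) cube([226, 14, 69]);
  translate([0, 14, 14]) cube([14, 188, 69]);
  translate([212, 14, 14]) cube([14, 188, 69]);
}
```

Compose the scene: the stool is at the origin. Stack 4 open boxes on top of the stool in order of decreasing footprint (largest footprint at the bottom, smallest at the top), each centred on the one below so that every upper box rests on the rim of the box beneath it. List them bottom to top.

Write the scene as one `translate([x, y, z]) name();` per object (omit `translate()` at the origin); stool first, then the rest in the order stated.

stool();
translate([3, 4, 423]) open_box();
translate([6, 7, 654]) open_box_2();
translate([14, 9, 763]) open_box_3();
translate([24, 17, 1078]) open_box_4();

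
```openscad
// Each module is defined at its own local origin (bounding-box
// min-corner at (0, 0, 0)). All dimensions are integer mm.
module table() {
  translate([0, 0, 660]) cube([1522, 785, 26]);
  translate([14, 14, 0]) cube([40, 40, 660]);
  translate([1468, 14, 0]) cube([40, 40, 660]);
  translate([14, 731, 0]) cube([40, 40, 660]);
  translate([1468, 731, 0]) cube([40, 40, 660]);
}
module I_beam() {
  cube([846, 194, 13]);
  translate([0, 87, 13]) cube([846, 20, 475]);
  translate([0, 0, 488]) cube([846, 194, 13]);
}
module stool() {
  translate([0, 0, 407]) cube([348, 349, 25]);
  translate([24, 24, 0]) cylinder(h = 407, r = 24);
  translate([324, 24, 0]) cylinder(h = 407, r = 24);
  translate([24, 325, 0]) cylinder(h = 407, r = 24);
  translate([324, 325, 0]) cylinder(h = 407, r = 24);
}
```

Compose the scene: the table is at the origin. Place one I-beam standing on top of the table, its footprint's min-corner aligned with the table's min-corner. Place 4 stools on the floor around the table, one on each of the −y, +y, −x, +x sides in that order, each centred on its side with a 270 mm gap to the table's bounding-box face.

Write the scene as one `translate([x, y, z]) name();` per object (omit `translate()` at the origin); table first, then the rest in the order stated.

table();
translate([0, 0, 686]) I_beam();
translate([587, -619, 0]) stool();
translate([587, 1055, 0]) stool();
translate([-618, 218, 0]) stool();
translate([1792, 218, 0]) stool();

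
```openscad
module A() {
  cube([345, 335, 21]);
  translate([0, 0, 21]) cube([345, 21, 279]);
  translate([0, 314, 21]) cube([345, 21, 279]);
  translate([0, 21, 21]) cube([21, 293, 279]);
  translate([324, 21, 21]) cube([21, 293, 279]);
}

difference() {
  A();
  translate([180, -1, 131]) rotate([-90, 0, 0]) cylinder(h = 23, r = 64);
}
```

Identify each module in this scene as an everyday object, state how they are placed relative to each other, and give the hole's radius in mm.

A is an open box. The open box has a circular hole through its front wall. The hole's radius is 64 mm.

The subtracted cylinder has r = 64 mm.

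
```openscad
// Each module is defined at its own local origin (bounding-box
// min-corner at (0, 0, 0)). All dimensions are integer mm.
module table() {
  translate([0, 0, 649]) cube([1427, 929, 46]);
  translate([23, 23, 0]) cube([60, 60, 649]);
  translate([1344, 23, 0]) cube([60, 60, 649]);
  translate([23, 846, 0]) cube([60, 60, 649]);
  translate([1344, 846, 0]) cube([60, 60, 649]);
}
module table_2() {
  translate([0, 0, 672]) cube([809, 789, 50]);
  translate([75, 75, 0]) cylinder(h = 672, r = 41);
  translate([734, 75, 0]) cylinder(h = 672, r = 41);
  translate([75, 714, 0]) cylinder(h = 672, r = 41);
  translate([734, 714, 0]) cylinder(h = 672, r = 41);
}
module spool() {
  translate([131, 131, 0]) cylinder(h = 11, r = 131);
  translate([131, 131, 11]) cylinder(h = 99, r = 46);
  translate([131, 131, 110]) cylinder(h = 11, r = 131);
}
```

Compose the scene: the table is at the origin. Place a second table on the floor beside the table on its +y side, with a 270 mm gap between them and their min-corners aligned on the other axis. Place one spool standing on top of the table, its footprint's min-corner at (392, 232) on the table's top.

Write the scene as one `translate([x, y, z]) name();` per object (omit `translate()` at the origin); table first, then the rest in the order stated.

table();
translate([0, 1199, 0]) table_2();
translate([392, 232, 695]) spool();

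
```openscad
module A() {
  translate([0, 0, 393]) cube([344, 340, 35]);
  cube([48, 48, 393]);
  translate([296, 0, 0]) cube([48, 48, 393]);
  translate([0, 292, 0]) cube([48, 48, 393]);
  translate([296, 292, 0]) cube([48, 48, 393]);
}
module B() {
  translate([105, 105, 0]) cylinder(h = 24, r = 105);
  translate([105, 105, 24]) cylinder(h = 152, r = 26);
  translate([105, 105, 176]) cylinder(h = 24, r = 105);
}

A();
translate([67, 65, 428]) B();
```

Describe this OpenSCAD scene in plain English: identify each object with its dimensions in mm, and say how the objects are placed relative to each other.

A is a four-legged stool. The seat is 344×340 mm, 35 mm thick, top at z = 428 mm. It stands on four square legs, each 48×48 mm in cross-section, from z = 0 to the seat underside, each flush with a corner of the seat.

B is a spool: two coaxial disc flanges of radius 105 mm and thickness 24 mm, joined by a core cylinder of radius 26 mm and height 152 mm. The lower flange rests on z = 0 and the three cylinders share a vertical axis.

The spool is on top of the stool, centred.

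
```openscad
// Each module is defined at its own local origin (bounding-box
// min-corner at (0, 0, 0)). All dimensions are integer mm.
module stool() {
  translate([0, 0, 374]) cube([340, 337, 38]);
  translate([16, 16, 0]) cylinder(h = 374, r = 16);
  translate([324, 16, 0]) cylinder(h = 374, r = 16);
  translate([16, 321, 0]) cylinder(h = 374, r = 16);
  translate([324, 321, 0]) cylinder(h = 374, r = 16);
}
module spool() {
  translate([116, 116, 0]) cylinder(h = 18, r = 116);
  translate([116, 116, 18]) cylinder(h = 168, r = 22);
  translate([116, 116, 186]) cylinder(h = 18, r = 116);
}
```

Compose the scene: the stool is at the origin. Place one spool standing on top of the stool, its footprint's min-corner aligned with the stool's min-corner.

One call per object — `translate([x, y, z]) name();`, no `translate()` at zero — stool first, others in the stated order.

stool();
translate([0, 0, 412]) spool();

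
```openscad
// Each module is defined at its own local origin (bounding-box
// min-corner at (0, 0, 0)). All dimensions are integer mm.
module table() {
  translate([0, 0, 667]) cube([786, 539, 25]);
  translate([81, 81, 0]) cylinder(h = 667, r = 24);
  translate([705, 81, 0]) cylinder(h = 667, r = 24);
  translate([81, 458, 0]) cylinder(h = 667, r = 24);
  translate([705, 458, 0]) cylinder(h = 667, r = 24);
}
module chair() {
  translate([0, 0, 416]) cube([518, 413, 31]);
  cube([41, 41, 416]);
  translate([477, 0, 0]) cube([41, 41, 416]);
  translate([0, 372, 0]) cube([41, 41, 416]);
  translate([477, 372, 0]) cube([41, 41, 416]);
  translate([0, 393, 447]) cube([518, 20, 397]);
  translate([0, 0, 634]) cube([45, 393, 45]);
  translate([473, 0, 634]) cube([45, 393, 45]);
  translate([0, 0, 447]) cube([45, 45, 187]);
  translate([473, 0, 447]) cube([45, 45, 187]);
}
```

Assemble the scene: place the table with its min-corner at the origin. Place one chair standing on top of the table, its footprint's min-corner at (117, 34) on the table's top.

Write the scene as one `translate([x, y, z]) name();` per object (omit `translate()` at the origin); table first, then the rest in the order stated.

table();
translate([117, 34, 692]) chair();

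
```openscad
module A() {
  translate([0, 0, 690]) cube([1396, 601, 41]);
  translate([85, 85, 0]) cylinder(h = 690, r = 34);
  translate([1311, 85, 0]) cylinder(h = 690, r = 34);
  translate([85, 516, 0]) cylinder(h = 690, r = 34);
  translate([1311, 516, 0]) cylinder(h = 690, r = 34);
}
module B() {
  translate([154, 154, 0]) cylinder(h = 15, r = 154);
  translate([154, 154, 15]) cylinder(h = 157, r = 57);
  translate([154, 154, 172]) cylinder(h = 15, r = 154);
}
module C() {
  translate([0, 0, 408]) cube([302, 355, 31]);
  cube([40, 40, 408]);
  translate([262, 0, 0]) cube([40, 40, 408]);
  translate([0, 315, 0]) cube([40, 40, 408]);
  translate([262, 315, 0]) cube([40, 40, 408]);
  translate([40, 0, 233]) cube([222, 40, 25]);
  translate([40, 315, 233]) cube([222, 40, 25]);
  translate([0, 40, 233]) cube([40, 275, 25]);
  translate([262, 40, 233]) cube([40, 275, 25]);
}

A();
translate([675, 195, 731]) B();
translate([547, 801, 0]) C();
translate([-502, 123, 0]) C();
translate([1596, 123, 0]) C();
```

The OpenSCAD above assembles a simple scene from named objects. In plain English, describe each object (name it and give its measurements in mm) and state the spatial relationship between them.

A is a rectangular dining table. The top is 1396×601×41 mm with its upper surface at z = 731 mm. It stands on four round legs of 68 mm diameter, each leg's bounding box inset 51 mm from the nearest pair of top edges, running from the floor to the underside of the top.

B is a spool: two coaxial disc flanges of radius 154 mm and thickness 15 mm, joined by a core cylinder of radius 57 mm and height 157 mm. The lower flange rests on z = 0 and the three cylinders share a vertical axis.

C is a simple wooden stool: a rectangular seat 302 mm (x) by 355 mm (y), 31 mm thick, top face at z = 439 mm, on four square legs, each 40×40 mm in cross-section. The legs rest on z = 0, each flush with a corner of the seat. Four stretchers, 40 mm wide and 25 mm tall, connect adjacent legs with their undersides at z = 233 mm, each running between the inner faces of the legs it joins and aligned with the legs' outer faces on the other axis.

The spool is on top of the table. Three stools sit around the table at the +y, −x, +x sides.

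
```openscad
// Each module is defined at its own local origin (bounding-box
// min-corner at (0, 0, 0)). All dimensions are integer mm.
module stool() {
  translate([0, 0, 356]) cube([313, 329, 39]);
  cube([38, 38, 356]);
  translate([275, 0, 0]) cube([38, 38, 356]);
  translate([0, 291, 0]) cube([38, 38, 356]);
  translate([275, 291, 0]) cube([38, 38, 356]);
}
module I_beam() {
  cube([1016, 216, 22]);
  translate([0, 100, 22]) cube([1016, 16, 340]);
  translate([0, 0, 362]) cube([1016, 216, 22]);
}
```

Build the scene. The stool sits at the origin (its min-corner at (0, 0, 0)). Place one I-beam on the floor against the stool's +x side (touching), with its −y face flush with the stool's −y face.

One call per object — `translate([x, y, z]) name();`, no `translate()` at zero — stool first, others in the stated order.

stool();
translate([313, 0, 0]) I_beam();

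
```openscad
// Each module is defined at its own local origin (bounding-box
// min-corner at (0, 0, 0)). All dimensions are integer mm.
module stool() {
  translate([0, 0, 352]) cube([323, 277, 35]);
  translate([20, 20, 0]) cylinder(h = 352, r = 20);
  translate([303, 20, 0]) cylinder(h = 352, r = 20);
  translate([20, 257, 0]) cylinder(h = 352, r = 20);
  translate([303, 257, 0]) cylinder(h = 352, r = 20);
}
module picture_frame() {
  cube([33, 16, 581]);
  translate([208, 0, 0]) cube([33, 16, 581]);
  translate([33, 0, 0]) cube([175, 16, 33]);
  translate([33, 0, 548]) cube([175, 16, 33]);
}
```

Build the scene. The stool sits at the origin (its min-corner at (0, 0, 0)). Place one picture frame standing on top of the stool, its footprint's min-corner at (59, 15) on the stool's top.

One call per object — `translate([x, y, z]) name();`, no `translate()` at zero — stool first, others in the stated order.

stool();
translate([59, 15, 387]) picture_frame();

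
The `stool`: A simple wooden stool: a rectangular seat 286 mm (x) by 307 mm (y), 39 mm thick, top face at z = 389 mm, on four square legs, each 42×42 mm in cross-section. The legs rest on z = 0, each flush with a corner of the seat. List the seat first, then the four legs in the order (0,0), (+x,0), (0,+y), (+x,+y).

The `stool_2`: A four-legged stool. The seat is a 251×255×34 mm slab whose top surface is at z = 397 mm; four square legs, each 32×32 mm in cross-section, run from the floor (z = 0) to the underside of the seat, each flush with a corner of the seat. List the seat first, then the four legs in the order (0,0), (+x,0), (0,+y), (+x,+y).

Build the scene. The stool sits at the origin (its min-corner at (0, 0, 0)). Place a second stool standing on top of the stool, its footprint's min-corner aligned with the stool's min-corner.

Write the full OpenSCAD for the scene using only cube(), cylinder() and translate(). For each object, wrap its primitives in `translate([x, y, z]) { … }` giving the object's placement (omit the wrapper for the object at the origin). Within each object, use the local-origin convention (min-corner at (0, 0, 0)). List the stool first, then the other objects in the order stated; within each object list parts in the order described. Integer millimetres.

translate([0, 0, 350]) cube([286, 307, 39]);
cube([42, 42, 350]);
translate([244, 0, 0]) cube([42, 42, 350]);
translate([0, 265, 0]) cube([42, 42, 350]);
translate([244, 265, 0]) cube([42, 42, 350]);
translate([0, 0, 389]) {
  translate([0, 0, 363]) cube([251, 255, 34]);
  cube([32, 32, 363]);
  translate([219, 0, 0]) cube([32, 32, 363]);
  translate([0, 223, 0]) cube([32, 32, 363]);
  translate([219, 223, 0]) cube([32, 32, 363]);
}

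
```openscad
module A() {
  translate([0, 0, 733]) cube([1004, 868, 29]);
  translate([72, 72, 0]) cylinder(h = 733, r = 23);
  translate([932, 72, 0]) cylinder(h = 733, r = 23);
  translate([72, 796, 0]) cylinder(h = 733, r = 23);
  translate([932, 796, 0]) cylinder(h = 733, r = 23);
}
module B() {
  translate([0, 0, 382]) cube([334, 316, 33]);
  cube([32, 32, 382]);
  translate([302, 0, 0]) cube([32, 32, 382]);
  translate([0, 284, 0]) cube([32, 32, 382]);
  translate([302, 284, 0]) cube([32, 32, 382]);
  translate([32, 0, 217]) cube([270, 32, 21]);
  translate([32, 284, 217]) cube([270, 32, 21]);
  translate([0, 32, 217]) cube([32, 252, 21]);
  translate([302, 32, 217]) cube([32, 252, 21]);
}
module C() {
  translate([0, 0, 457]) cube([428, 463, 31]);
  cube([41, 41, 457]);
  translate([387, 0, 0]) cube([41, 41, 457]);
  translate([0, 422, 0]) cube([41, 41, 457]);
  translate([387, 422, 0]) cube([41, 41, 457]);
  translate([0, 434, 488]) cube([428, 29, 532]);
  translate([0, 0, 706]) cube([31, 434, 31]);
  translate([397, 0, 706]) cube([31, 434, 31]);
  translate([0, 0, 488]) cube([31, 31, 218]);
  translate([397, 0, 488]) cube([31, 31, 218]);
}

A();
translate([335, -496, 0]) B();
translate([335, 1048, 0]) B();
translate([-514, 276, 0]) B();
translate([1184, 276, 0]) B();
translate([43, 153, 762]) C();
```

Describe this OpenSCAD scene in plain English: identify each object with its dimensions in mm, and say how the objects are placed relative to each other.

A is a table with a 1004×868 mm rectangular top, 29 mm thick, top surface at z = 762 mm, supported by four round legs of 46 mm diameter, each leg's bounding box inset 49 mm from the nearest pair of top edges, running from the floor.

B is a four-legged stool. The seat is 334×316 mm, 33 mm thick, top at z = 415 mm. It stands on four square legs, each 32×32 mm in cross-section, from z = 0 to the seat underside, each flush with a corner of the seat. Four stretchers, 32 mm wide and 21 mm tall, connect adjacent legs with their undersides at z = 217 mm, each running between the inner faces of the legs it joins and aligned with the legs' outer faces on the other axis.

C is a chair. The seat is a 428×463×31 mm slab with its top at z = 488 mm, on four 41×41 mm corner legs (flush with the seat edges, standing on z = 0). A flat backrest 29 mm thick, 532 mm tall, spans the full seat width and rises from the seat top along its +y edge, rear face flush with the rear of the seat. Two armrests of 31×31 mm section run along each side from the seat's front edge to the front of the backrest, top faces 249 mm above the seat top and outer faces flush with the seat's x-edges; a 31×31 mm post under the front of each armrest stands on the seat at the front corner.

Four stools sit around the table at the −y, +y, −x, +x sides. The chair is on top of the table.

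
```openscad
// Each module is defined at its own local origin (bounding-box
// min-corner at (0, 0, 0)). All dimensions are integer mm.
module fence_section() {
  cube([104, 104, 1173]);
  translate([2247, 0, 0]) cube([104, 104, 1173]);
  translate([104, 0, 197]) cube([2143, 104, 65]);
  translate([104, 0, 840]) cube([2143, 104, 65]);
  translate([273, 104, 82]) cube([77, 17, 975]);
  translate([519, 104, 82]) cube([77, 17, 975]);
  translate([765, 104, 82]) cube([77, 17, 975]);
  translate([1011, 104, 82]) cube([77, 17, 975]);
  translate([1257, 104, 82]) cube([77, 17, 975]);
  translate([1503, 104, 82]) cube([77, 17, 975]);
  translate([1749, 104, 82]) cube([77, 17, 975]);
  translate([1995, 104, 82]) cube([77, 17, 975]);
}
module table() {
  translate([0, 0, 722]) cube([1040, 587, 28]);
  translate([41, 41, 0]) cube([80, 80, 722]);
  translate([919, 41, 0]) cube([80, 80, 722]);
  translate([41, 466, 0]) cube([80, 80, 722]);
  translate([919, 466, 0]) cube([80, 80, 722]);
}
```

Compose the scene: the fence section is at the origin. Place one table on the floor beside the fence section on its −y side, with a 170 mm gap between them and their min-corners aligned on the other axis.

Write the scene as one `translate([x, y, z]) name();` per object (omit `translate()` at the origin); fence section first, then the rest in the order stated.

fence_section();
translate([0, -757, 0]) table();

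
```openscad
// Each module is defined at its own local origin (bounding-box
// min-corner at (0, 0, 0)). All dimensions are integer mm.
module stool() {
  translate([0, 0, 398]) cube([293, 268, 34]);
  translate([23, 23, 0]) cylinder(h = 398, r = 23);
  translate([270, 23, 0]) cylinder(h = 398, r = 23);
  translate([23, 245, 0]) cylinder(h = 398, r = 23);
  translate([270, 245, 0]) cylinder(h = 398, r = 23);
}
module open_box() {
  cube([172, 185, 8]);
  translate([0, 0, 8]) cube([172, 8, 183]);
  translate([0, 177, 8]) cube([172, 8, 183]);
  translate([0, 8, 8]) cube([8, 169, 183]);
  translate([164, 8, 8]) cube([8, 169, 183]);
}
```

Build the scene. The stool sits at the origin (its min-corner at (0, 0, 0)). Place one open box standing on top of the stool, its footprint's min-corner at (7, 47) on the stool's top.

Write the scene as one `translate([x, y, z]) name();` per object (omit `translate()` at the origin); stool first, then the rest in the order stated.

stool();
translate([7, 47, 432]) open_box();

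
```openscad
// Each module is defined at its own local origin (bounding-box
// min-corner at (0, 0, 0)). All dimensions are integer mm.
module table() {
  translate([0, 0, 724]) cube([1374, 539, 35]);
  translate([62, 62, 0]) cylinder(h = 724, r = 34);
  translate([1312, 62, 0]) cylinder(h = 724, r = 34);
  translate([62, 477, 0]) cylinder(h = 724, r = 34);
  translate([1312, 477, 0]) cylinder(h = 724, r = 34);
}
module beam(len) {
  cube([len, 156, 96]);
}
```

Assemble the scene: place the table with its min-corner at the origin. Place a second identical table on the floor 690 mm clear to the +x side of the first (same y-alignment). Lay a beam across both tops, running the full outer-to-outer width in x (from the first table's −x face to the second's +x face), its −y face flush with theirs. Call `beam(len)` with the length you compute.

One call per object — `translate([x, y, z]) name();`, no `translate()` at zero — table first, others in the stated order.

table();
translate([2064, 0, 0]) table();
translate([0, 0, 759]) beam(3438);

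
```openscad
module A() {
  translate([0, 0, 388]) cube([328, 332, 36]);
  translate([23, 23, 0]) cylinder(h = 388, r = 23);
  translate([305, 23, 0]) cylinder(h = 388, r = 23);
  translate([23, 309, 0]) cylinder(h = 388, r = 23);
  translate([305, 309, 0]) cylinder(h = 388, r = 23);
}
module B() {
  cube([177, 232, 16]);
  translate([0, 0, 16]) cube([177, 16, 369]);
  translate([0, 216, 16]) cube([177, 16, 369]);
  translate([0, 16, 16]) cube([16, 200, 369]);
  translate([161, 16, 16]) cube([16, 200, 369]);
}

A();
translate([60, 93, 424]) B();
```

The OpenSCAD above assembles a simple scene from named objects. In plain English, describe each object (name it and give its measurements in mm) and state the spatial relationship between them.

A is a four-legged stool. The seat is 328×332 mm, 36 mm thick, top at z = 424 mm. It stands on four round legs, each 46 mm in diameter, from z = 0 to the seat underside, each leg's axis is inset half a diameter from the nearest pair of seat edges (so the leg's bounding box is flush with the corner).

B is an open storage box with external size 177×232×385 mm and wall thickness 16 mm (the base is also 16 mm thick). The base covers the whole footprint; the four walls stand on the base, with the y-facing walls full-width and the x-facing walls fitting between their inner faces.

The open box is on top of the stool.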